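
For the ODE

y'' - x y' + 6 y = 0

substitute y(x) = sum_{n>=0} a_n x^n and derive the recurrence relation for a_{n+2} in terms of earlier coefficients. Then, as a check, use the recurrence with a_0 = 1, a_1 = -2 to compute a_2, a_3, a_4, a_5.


Substitute y = sum_n a_n x^n.
y''(x) has coefficient (n+2)(n+1) a_{n+2} at x^n;
-x y'(x) has coefficient -n a_n at x^n (shift);
6 y(x) has coefficient 6 a_n at x^n.
Matching x^n: (n+2)(n+1) a_{n+2} + (-n + 6) a_n = 0.
Thus a_{n+2} = (n - 6) / ((n+1)(n+2)) * a_n.

Check with a_0 = 1, a_1 = -2 (apply the recurrence for n = 0, 1, 2, 3): a_0 = 1, a_1 = -2, a_2 = -3, a_3 = 5/3, a_4 = 1, a_5 = -1/4.

a_(n+2) = (n - 6) / ((n+1)(n+2)) * a_n; check: a_0 = 1, a_1 = -2, a_2 = -3, a_3 = 5/3, a_4 = 1, a_5 = -1/4


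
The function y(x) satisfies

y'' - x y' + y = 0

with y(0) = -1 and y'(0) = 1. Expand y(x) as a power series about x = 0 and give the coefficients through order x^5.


Ansatz: y(x) = sum_{n>=0} a_n x^n, so y'(x) = sum_{n>=1} n a_n x^(n-1) and y''(x) = sum_{n>=2} n(n-1) a_n x^(n-2).
Substitute into P(x) y'' + Q(x) y' + R(x) y = 0 with P(x) = 1, Q(x) = -x, R(x) = 1, and match powers of x.
Initial conditions: a_0 = -1, a_1 = 1.
Setting the coefficient of each power of x to zero and solving order by order (substituting the coefficients already found):
  x^0: 2 a_2 + a_0 = 0  ->  2 a_2 = -a_0 = 1  ->  a_2 = 1/2
  x^1: 6 a_3 = 0  ->  a_3 = 0
  x^2: 12 a_4 - a_2 = 0  ->  12 a_4 = a_2 = 1/2  ->  a_4 = 1/24
  x^3: 20 a_5 - 2 a_3 = 0  ->  20 a_5 = 2 a_3 = 0  ->  a_5 = 0
Truncated series: y(x) = -1 + x + (1/2) x^2 + (1/24) x^4 + O(x^6).

a_0 = -1; a_1 = 1; a_2 = 1/2; a_3 = 0; a_4 = 1/24; a_5 = 0


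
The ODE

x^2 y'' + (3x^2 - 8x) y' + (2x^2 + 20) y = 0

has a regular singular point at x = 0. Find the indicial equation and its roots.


Divide by x^2 to reach normal form y'' + P_1(x) y' + P_2(x) y = 0 with P_1(x) = 3 - 8/x and P_2(x) = 2 + 20/x^2.
x = 0 is a singular point because the y'-coefficient 3 - 8/x has a pole at x = 0 and the y-coefficient 2 + 20/x^2 has a pole at x = 0.
It is a regular singular point because x P_1(x) = p(x) = 3x - 8 and x^2 P_2(x) = q(x) = 2x^2 + 20 are polynomials, hence analytic at x = 0.
p(0) = -8,  q(0) = 20.
Indicial equation: r(r-1) + p(0) r + q(0) = 0, i.e. r^2 + (p(0) - 1) r + q(0) = 0, i.e. r^2 - 9 r + 20 = 0.
Discriminant: (-9)^2 - 4(20) = 1, so r = (9 ± 1)/2.
Solving: r_1 = 5, r_2 = 4.

indicial: r^2 - 9 r + 20 = 0; roots r_1 = 5, r_2 = 4


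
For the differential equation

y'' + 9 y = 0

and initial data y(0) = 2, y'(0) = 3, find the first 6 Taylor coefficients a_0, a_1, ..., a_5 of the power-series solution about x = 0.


Ansatz: y(x) = sum_{n>=0} a_n x^n, so y'(x) = sum_{n>=1} n a_n x^(n-1) and y''(x) = sum_{n>=2} n(n-1) a_n x^(n-2).
Substitute into P(x) y'' + Q(x) y' + R(x) y = 0 with P(x) = 1, Q(x) = 0, R(x) = 9, and match powers of x.
Initial conditions: a_0 = 2, a_1 = 3.
Setting the coefficient of each power of x to zero and solving order by order (substituting the coefficients already found):
  x^0: 2 a_2 + 9 a_0 = 0  ->  2 a_2 = -9 a_0 = -18  ->  a_2 = -9
  x^1: 6 a_3 + 9 a_1 = 0  ->  6 a_3 = -9 a_1 = -27  ->  a_3 = -9/2
  x^2: 12 a_4 + 9 a_2 = 0  ->  12 a_4 = -9 a_2 = 81  ->  a_4 = 27/4
  x^3: 20 a_5 + 9 a_3 = 0  ->  20 a_5 = -9 a_3 = 81/2  ->  a_5 = 81/40
Truncated series: y(x) = 2 + 3 x - 9 x^2 - (9/2) x^3 + (27/4) x^4 + (81/40) x^5 + O(x^6).

a_0 = 2; a_1 = 3; a_2 = -9; a_3 = -9/2; a_4 = 27/4; a_5 = 81/40


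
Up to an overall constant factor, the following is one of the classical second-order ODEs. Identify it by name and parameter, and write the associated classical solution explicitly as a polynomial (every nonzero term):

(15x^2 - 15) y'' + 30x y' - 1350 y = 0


All three coefficients share the factor -15; dividing through by -15 gives  (1 - x^2) y'' - 2x y' + 90 y = 0.
This matches the Legendre equation (1 - x^2) y'' - 2x y' + n(n+1) y = 0 (note the -2x y' term) with n(n+1) = 90, so n = 9; the polynomial solution is P_9(x).
With y = sum_k a_k x^k, matching x^k gives (k+2)(k+1) a_{k+2} = [k(k+1) - n(n+1)] a_k = (k - 9)(k + 10) a_k. The right side vanishes at k = 9, so the series with the parity of 9 terminates at degree 9.
Standard normalization (P_n(1) = 1): leading coefficient (2n)!/(2^n (n!)^2) = 6402373705728000/(512*131681894400) = 12155/128, so a_9 = 12155/128. Work downward with a_k = (k+1)(k+2) a_{k+2} / ((k - 9)(k + 10)):
  a_7 = (8)(9)(12155/128) / ((7 - 9)(7 + 10)) = (109395/16)/(-34) = -6435/32
  a_5 = (6)(7)(-6435/32) / ((5 - 9)(5 + 10)) = (-135135/16)/(-60) = 9009/64
  a_3 = (4)(5)(9009/64) / ((3 - 9)(3 + 10)) = (45045/16)/(-78) = -1155/32
  a_1 = (2)(3)(-1155/32) / ((1 - 9)(1 + 10)) = (-3465/16)/(-88) = 315/128
Hence P_9(x) = 12155 x^9/128 - 6435 x^7/32 + 9009 x^5/64 - 1155 x^3/32 + 315 x/128.

P_9(x); series = 12155 x^9/128 - 6435 x^7/32 + 9009 x^5/64 - 1155 x^3/32 + 315 x/128


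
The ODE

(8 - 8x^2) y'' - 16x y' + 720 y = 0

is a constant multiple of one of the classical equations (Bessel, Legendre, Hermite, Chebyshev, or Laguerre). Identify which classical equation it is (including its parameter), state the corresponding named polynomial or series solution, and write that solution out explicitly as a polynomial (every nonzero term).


All three coefficients share the factor 8; dividing through by 8 gives  (1 - x^2) y'' - 2x y' + 90 y = 0.
This matches the Legendre equation (1 - x^2) y'' - 2x y' + n(n+1) y = 0 (note the -2x y' term) with n(n+1) = 90, so n = 9; the polynomial solution is P_9(x).
With y = sum_k a_k x^k, matching x^k gives (k+2)(k+1) a_{k+2} = [k(k+1) - n(n+1)] a_k = (k - 9)(k + 10) a_k. The right side vanishes at k = 9, so the series with the parity of 9 terminates at degree 9.
Standard normalization (P_n(1) = 1): leading coefficient (2n)!/(2^n (n!)^2) = 6402373705728000/(512*131681894400) = 12155/128, so a_9 = 12155/128. Work downward with a_k = (k+1)(k+2) a_{k+2} / ((k - 9)(k + 10)):
  a_7 = (8)(9)(12155/128) / ((7 - 9)(7 + 10)) = (109395/16)/(-34) = -6435/32
  a_5 = (6)(7)(-6435/32) / ((5 - 9)(5 + 10)) = (-135135/16)/(-60) = 9009/64
  a_3 = (4)(5)(9009/64) / ((3 - 9)(3 + 10)) = (45045/16)/(-78) = -1155/32
  a_1 = (2)(3)(-1155/32) / ((1 - 9)(1 + 10)) = (-3465/16)/(-88) = 315/128
Hence P_9(x) = 12155 x^9/128 - 6435 x^7/32 + 9009 x^5/64 - 1155 x^3/32 + 315 x/128.

P_9(x); series = 12155 x^9/128 - 6435 x^7/32 + 9009 x^5/64 - 1155 x^3/32 + 315 x/128


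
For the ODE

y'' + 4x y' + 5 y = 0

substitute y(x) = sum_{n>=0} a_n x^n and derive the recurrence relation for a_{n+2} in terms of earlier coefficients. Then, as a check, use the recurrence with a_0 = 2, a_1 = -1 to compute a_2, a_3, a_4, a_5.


Substitute y = sum_n a_n x^n.
y''(x) has coefficient (n+2)(n+1) a_{n+2} at x^n;
4 x y'(x) has coefficient 4 n a_n at x^n (shift);
5 y(x) has coefficient 5 a_n at x^n.
Matching x^n: (n+2)(n+1) a_{n+2} + (4n + 5) a_n = 0.
Thus a_{n+2} = (-4n - 5) / ((n+1)(n+2)) * a_n.

Check with a_0 = 2, a_1 = -1 (apply the recurrence for n = 0, 1, 2, 3): a_0 = 2, a_1 = -1, a_2 = -5, a_3 = 3/2, a_4 = 65/12, a_5 = -51/40.

a_(n+2) = (-4n - 5) / ((n+1)(n+2)) * a_n; check: a_0 = 2, a_1 = -1, a_2 = -5, a_3 = 3/2, a_4 = 65/12, a_5 = -51/40


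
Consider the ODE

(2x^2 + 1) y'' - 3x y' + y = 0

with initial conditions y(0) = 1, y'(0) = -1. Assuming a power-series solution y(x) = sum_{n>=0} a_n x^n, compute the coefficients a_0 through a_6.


Ansatz: y(x) = sum_{n>=0} a_n x^n, so y'(x) = sum_{n>=1} n a_n x^(n-1) and y''(x) = sum_{n>=2} n(n-1) a_n x^(n-2).
Substitute into P(x) y'' + Q(x) y' + R(x) y = 0 with P(x) = 2x^2 + 1, Q(x) = -3x, R(x) = 1, and match powers of x.
Initial conditions: a_0 = 1, a_1 = -1.
Setting the coefficient of each power of x to zero and solving order by order (substituting the coefficients already found):
  x^0: 2 a_2 + a_0 = 0  ->  2 a_2 = -a_0 = -1  ->  a_2 = -1/2
  x^1: 6 a_3 - 2 a_1 = 0  ->  6 a_3 = 2 a_1 = -2  ->  a_3 = -1/3
  x^2: 12 a_4 - a_2 = 0  ->  12 a_4 = a_2 = -1/2  ->  a_4 = -1/24
  x^3: 20 a_5 + 4 a_3 = 0  ->  20 a_5 = -4 a_3 = 4/3  ->  a_5 = 1/15
  x^4: 30 a_6 + 13 a_4 = 0  ->  30 a_6 = -13 a_4 = 13/24  ->  a_6 = 13/720
Truncated series: y(x) = 1 - x - (1/2) x^2 - (1/3) x^3 - (1/24) x^4 + (1/15) x^5 + (13/720) x^6 + O(x^7).

a_0 = 1; a_1 = -1; a_2 = -1/2; a_3 = -1/3; a_4 = -1/24; a_5 = 1/15; a_6 = 13/720


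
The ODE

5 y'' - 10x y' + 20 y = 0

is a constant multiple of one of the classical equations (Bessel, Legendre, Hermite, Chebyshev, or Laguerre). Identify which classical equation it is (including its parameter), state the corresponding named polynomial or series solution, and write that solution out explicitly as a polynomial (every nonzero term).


All three coefficients share the factor 5; dividing through by 5 gives  y'' - 2x y' + 4 y = 0.
This matches the Hermite equation y'' - 2x y' + 2n y = 0 with 2n = 4, so n = 2; the polynomial solution is H_2(x).
With y = sum_k a_k x^k, matching x^k gives (k+2)(k+1) a_{k+2} = 2(k - n) a_k = 2(k - 2) a_k. The right side vanishes at k = 2, so the series with the parity of 2 terminates at degree 2.
Standard normalization: leading coefficient of H_n is 2^n, so a_2 = 2^2 = 4. Work downward with a_k = (k+1)(k+2) a_{k+2} / (2(k - n)):
  a_0 = (1)(2)(4) / (2(0 - 2)) = 8/(-4) = -2
Hence H_2(x) = 4 x^2 - 2.

H_2(x); series = 4 x^2 - 2


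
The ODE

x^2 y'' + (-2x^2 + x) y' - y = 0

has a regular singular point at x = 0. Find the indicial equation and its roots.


Divide by x^2 to reach normal form y'' + P_1(x) y' + P_2(x) y = 0 with P_1(x) = -2 + 1/x and P_2(x) = -1/x^2.
x = 0 is a singular point because the y'-coefficient -2 + 1/x has a pole at x = 0 and the y-coefficient -1/x^2 has a pole at x = 0.
It is a regular singular point because x P_1(x) = p(x) = 1 - 2x and x^2 P_2(x) = q(x) = -1 are polynomials, hence analytic at x = 0.
p(0) = 1,  q(0) = -1.
Indicial equation: r(r-1) + p(0) r + q(0) = 0, i.e. r^2 + (p(0) - 1) r + q(0) = 0, i.e. r^2 - 1 = 0.
Discriminant: (0)^2 - 4(-1) = 4, so r = (0 ± 2)/2.
Solving: r_1 = 1, r_2 = -1.

indicial: r^2 - 1 = 0; roots r_1 = 1, r_2 = -1


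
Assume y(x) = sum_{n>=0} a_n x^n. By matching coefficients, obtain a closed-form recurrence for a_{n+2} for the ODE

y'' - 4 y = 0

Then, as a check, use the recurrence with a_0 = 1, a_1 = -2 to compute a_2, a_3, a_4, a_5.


Substitute y = sum_n a_n x^n into y'' + (const) y = 0.
y''(x) = sum_{n>=0} (n+2)(n+1) a_{n+2} x^n.
The ODE becomes sum_n [(n+2)(n+1) a_{n+2} - 4 a_n] x^n = 0.
Setting each coefficient to zero gives the recurrence:
  (n+2)(n+1) a_{n+2} - 4 a_n = 0,
  a_{n+2} = 4 / ((n+1)(n+2)) a_n.

Check with a_0 = 1, a_1 = -2 (apply the recurrence for n = 0, 1, 2, 3): a_0 = 1, a_1 = -2, a_2 = 2, a_3 = -4/3, a_4 = 2/3, a_5 = -4/15.

a_{n+2} = 4/((n+1)(n+2)) * a_n; check: a_0 = 1, a_1 = -2, a_2 = 2, a_3 = -4/3, a_4 = 2/3, a_5 = -4/15


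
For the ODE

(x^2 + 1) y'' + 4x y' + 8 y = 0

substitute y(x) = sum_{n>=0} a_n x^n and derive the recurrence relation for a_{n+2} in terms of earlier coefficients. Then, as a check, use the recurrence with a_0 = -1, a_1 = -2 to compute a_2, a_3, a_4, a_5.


Substitute y = sum_n a_n x^n.
(1 + 1 x^2) y'' contributes (n+2)(n+1) a_{n+2} + n(n-1) a_n at x^n.
4 x y'(x) contributes 4 n a_n at x^n.
8 y(x) contributes 8 a_n at x^n.
Matching x^n: (n+2)(n+1) a_{n+2} + (n(n-1) + 4 n + 8) a_n = 0.
Thus a_{n+2} = (-n(n-1) - 4 n - 8) / ((n+1)(n+2)) * a_n.

Check with a_0 = -1, a_1 = -2 (apply the recurrence for n = 0, 1, 2, 3): a_0 = -1, a_1 = -2, a_2 = 4, a_3 = 4, a_4 = -6, a_5 = -26/5.

a_(n+2) = (-n(n-1) - 4 n - 8) / ((n+1)(n+2)) * a_n; check: a_0 = -1, a_1 = -2, a_2 = 4, a_3 = 4, a_4 = -6, a_5 = -26/5


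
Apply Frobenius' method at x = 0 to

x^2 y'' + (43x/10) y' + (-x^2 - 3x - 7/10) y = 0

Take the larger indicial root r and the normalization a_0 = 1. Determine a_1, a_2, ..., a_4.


Write in Frobenius form y'' + (p(x)/x) y' + (q(x)/x^2) y = 0:
  p(x) = 43/10,  q(x) = -x^2 - 3x - 7/10.
Indicial equation: r(r-1) + (43/10) r + (-7/10) = 0 -> roots r_1 = 1/5, r_2 = -7/2.
Take r = r_1 = 1/5. Let y(x) = x^r sum_{n>=0} a_n x^n with a_0 = 1.
Substitute y = x^r sum a_n x^n and match x^{r+n}. The recurrence is
  D(n) a_n - 3 a_{n-1} - 1 a_{n-2} = 0,  where D(n) = (r+n)(r+n-1) + (43/10)(r+n) + (-7/10).
  a_n = [3 a_{n-1} + 1 a_{n-2}] / D(n).
Since the indicial polynomial factors as (r - r_1)(r - r_2), D(n) = (r_1 + n - r_1)(r_1 + n - r_2) = n(n + 37/10).
Evaluating step by step (a_0 = 1):
  n = 1: D(1) = 1(1 + 37/10) = 47/10; numerator = 3(1) = 3; a_1 = (3)/(47/10) = 30/47
  n = 2: D(2) = 2(2 + 37/10) = 57/5; numerator = 3(30/47) + 1(1) = 137/47; a_2 = (137/47)/(57/5) = 685/2679
  n = 3: D(3) = 3(3 + 37/10) = 201/10; numerator = 3(685/2679) + 1(30/47) = 1255/893; a_3 = (1255/893)/(201/10) = 12550/179493
  n = 4: D(4) = 4(4 + 37/10) = 154/5; numerator = 3(12550/179493) + 1(685/2679) = 83545/179493; a_4 = (83545/179493)/(154/5) = 5425/358986

r = 1/5; a_0 = 1; a_1 = 30/47; a_2 = 685/2679; a_3 = 12550/179493; a_4 = 5425/358986


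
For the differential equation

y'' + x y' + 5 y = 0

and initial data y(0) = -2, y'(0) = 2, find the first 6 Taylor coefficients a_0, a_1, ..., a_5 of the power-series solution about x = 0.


Ansatz: y(x) = sum_{n>=0} a_n x^n, so y'(x) = sum_{n>=1} n a_n x^(n-1) and y''(x) = sum_{n>=2} n(n-1) a_n x^(n-2).
Substitute into P(x) y'' + Q(x) y' + R(x) y = 0 with P(x) = 1, Q(x) = x, R(x) = 5, and match powers of x.
Initial conditions: a_0 = -2, a_1 = 2.
Setting the coefficient of each power of x to zero and solving order by order (substituting the coefficients already found):
  x^0: 2 a_2 + 5 a_0 = 0  ->  2 a_2 = -5 a_0 = 10  ->  a_2 = 5
  x^1: 6 a_3 + 6 a_1 = 0  ->  6 a_3 = -6 a_1 = -12  ->  a_3 = -2
  x^2: 12 a_4 + 7 a_2 = 0  ->  12 a_4 = -7 a_2 = -35  ->  a_4 = -35/12
  x^3: 20 a_5 + 8 a_3 = 0  ->  20 a_5 = -8 a_3 = 16  ->  a_5 = 4/5
Truncated series: y(x) = -2 + 2 x + 5 x^2 - 2 x^3 - (35/12) x^4 + (4/5) x^5 + O(x^6).

a_0 = -2; a_1 = 2; a_2 = 5; a_3 = -2; a_4 = -35/12; a_5 = 4/5


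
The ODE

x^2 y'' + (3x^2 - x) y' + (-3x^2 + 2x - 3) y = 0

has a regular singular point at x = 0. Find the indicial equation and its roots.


Divide by x^2 to reach normal form y'' + P_1(x) y' + P_2(x) y = 0 with P_1(x) = 3 - 1/x and P_2(x) = -3 + 2/x - 3/x^2.
x = 0 is a singular point because the y'-coefficient 3 - 1/x has a pole at x = 0 and the y-coefficient -3 + 2/x - 3/x^2 has a pole at x = 0.
It is a regular singular point because x P_1(x) = p(x) = 3x - 1 and x^2 P_2(x) = q(x) = -3x^2 + 2x - 3 are polynomials, hence analytic at x = 0.
p(0) = -1,  q(0) = -3.
Indicial equation: r(r-1) + p(0) r + q(0) = 0, i.e. r^2 + (p(0) - 1) r + q(0) = 0, i.e. r^2 - 2 r - 3 = 0.
Discriminant: (-2)^2 - 4(-3) = 16, so r = (2 ± 4)/2.
Solving: r_1 = 3, r_2 = -1.

indicial: r^2 - 2 r - 3 = 0; roots r_1 = 3, r_2 = -1


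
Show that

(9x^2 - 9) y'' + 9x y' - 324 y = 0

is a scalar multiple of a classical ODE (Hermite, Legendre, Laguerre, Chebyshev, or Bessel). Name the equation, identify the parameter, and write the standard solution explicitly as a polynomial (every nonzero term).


All three coefficients share the factor -9; dividing through by -9 gives  (1 - x^2) y'' - x y' + 36 y = 0.
This matches the Chebyshev equation (1 - x^2) y'' - x y' + n^2 y = 0 (note the -x y' term, not -2x y') with n^2 = 36, so n = 6; the polynomial solution is T_6(x).
With y = sum_k a_k x^k, matching x^k gives (k+2)(k+1) a_{k+2} = (k^2 - n^2) a_k = (k - 6)(k + 6) a_k. The right side vanishes at k = 6, so the series with the parity of 6 terminates at degree 6.
Standard normalization: leading coefficient of T_n is 2^(n-1), so a_6 = 2^5 = 32. Work downward with a_k = (k+1)(k+2) a_{k+2} / ((k - 6)(k + 6)):
  a_4 = (5)(6)(32) / ((4 - 6)(4 + 6)) = 960/(-20) = -48
  a_2 = (3)(4)(-48) / ((2 - 6)(2 + 6)) = -576/(-32) = 18
  a_0 = (1)(2)(18) / ((0 - 6)(0 + 6)) = 36/(-36) = -1
Hence T_6(x) = 32 x^6 - 48 x^4 + 18 x^2 - 1.

T_6(x); series = 32 x^6 - 48 x^4 + 18 x^2 - 1


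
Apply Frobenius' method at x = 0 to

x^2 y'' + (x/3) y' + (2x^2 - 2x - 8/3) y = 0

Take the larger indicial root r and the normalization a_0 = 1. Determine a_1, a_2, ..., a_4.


Write in Frobenius form y'' + (p(x)/x) y' + (q(x)/x^2) y = 0:
  p(x) = 1/3,  q(x) = 2x^2 - 2x - 8/3.
Indicial equation: r(r-1) + (1/3) r + (-8/3) = 0 -> roots r_1 = 2, r_2 = -4/3.
Take r = r_1 = 2. Let y(x) = x^r sum_{n>=0} a_n x^n with a_0 = 1.
Substitute y = x^r sum a_n x^n and match x^{r+n}. The recurrence is
  D(n) a_n - 2 a_{n-1} + 2 a_{n-2} = 0,  where D(n) = (r+n)(r+n-1) + (1/3)(r+n) + (-8/3).
  a_n = [2 a_{n-1} - 2 a_{n-2}] / D(n).
Since the indicial polynomial factors as (r - r_1)(r - r_2), D(n) = (r_1 + n - r_1)(r_1 + n - r_2) = n(n + 10/3).
Evaluating step by step (a_0 = 1):
  n = 1: D(1) = 1(1 + 10/3) = 13/3; numerator = 2(1) = 2; a_1 = (2)/(13/3) = 6/13
  n = 2: D(2) = 2(2 + 10/3) = 32/3; numerator = 2(6/13) - 2(1) = -14/13; a_2 = (-14/13)/(32/3) = -21/208
  n = 3: D(3) = 3(3 + 10/3) = 19; numerator = 2(-21/208) - 2(6/13) = -9/8; a_3 = (-9/8)/(19) = -9/152
  n = 4: D(4) = 4(4 + 10/3) = 88/3; numerator = 2(-9/152) - 2(-21/208) = 165/1976; a_4 = (165/1976)/(88/3) = 45/15808

r = 2; a_0 = 1; a_1 = 6/13; a_2 = -21/208; a_3 = -9/152; a_4 = 45/15808


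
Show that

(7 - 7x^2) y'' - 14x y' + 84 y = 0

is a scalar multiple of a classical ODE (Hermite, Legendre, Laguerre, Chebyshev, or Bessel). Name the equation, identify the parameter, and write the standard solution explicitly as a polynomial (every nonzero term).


All three coefficients share the factor 7; dividing through by 7 gives  (1 - x^2) y'' - 2x y' + 12 y = 0.
This matches the Legendre equation (1 - x^2) y'' - 2x y' + n(n+1) y = 0 (note the -2x y' term) with n(n+1) = 12, so n = 3; the polynomial solution is P_3(x).
With y = sum_k a_k x^k, matching x^k gives (k+2)(k+1) a_{k+2} = [k(k+1) - n(n+1)] a_k = (k - 3)(k + 4) a_k. The right side vanishes at k = 3, so the series with the parity of 3 terminates at degree 3.
Standard normalization (P_n(1) = 1): leading coefficient (2n)!/(2^n (n!)^2) = 720/(8*36) = 5/2, so a_3 = 5/2. Work downward with a_k = (k+1)(k+2) a_{k+2} / ((k - 3)(k + 4)):
  a_1 = (2)(3)(5/2) / ((1 - 3)(1 + 4)) = 15/(-10) = -3/2
Hence P_3(x) = 5 x^3/2 - 3 x/2.

P_3(x); series = 5 x^3/2 - 3 x/2


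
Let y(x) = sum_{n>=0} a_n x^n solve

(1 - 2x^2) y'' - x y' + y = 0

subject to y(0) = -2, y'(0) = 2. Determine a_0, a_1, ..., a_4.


Ansatz: y(x) = sum_{n>=0} a_n x^n, so y'(x) = sum_{n>=1} n a_n x^(n-1) and y''(x) = sum_{n>=2} n(n-1) a_n x^(n-2).
Substitute into P(x) y'' + Q(x) y' + R(x) y = 0 with P(x) = 1 - 2x^2, Q(x) = -x, R(x) = 1, and match powers of x.
Initial conditions: a_0 = -2, a_1 = 2.
Setting the coefficient of each power of x to zero and solving order by order (substituting the coefficients already found):
  x^0: 2 a_2 + a_0 = 0  ->  2 a_2 = -a_0 = 2  ->  a_2 = 1
  x^1: 6 a_3 = 0  ->  a_3 = 0
  x^2: 12 a_4 - 5 a_2 = 0  ->  12 a_4 = 5 a_2 = 5  ->  a_4 = 5/12
Truncated series: y(x) = -2 + 2 x + x^2 + (5/12) x^4 + O(x^5).

a_0 = -2; a_1 = 2; a_2 = 1; a_3 = 0; a_4 = 5/12


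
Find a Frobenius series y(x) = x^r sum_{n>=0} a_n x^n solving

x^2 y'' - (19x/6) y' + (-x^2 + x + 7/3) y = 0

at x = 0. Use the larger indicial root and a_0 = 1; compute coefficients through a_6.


Write in Frobenius form y'' + (p(x)/x) y' + (q(x)/x^2) y = 0:
  p(x) = -19/6,  q(x) = -x^2 + x + 7/3.
Indicial equation: r(r-1) + (-19/6) r + (7/3) = 0 -> roots r_1 = 7/2, r_2 = 2/3.
Take r = r_1 = 7/2. Let y(x) = x^r sum_{n>=0} a_n x^n with a_0 = 1.
Substitute y = x^r sum a_n x^n and match x^{r+n}. The recurrence is
  D(n) a_n + 1 a_{n-1} - 1 a_{n-2} = 0,  where D(n) = (r+n)(r+n-1) + (-19/6)(r+n) + (7/3).
  a_n = [-1 a_{n-1} + 1 a_{n-2}] / D(n).
Since the indicial polynomial factors as (r - r_1)(r - r_2), D(n) = (r_1 + n - r_1)(r_1 + n - r_2) = n(n + 17/6).
Evaluating step by step (a_0 = 1):
  n = 1: D(1) = 1(1 + 17/6) = 23/6; numerator = -1(1) = -1; a_1 = (-1)/(23/6) = -6/23
  n = 2: D(2) = 2(2 + 17/6) = 29/3; numerator = -1(-6/23) + 1(1) = 29/23; a_2 = (29/23)/(29/3) = 3/23
  n = 3: D(3) = 3(3 + 17/6) = 35/2; numerator = -1(3/23) + 1(-6/23) = -9/23; a_3 = (-9/23)/(35/2) = -18/805
  n = 4: D(4) = 4(4 + 17/6) = 82/3; numerator = -1(-18/805) + 1(3/23) = 123/805; a_4 = (123/805)/(82/3) = 9/1610
  n = 5: D(5) = 5(5 + 17/6) = 235/6; numerator = -1(9/1610) + 1(-18/805) = -9/322; a_5 = (-9/322)/(235/6) = -27/37835
  n = 6: D(6) = 6(6 + 17/6) = 53; numerator = -1(-27/37835) + 1(9/1610) = 477/75670; a_6 = (477/75670)/(53) = 9/75670

r = 7/2; a_0 = 1; a_1 = -6/23; a_2 = 3/23; a_3 = -18/805; a_4 = 9/1610; a_5 = -27/37835; a_6 = 9/75670


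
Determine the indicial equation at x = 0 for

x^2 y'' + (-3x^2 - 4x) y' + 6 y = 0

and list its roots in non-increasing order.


Divide by x^2 to reach normal form y'' + P_1(x) y' + P_2(x) y = 0 with P_1(x) = -3 - 4/x and P_2(x) = 6/x^2.
x = 0 is a singular point because the y'-coefficient -3 - 4/x has a pole at x = 0 and the y-coefficient 6/x^2 has a pole at x = 0.
It is a regular singular point because x P_1(x) = p(x) = -3x - 4 and x^2 P_2(x) = q(x) = 6 are polynomials, hence analytic at x = 0.
p(0) = -4,  q(0) = 6.
Indicial equation: r(r-1) + p(0) r + q(0) = 0, i.e. r^2 + (p(0) - 1) r + q(0) = 0, i.e. r^2 - 5 r + 6 = 0.
Discriminant: (-5)^2 - 4(6) = 1, so r = (5 ± 1)/2.
Solving: r_1 = 3, r_2 = 2.

indicial: r^2 - 5 r + 6 = 0; roots r_1 = 3, r_2 = 2


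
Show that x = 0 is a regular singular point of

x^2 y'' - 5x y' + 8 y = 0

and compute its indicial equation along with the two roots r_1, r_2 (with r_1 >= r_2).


Divide by x^2 to reach normal form y'' + P_1(x) y' + P_2(x) y = 0 with P_1(x) = -5/x and P_2(x) = 8/x^2.
x = 0 is a singular point because the y'-coefficient -5/x has a pole at x = 0 and the y-coefficient 8/x^2 has a pole at x = 0.
It is a regular singular point because x P_1(x) = p(x) = -5 and x^2 P_2(x) = q(x) = 8 are polynomials, hence analytic at x = 0.
p(0) = -5,  q(0) = 8.
Indicial equation: r(r-1) + p(0) r + q(0) = 0, i.e. r^2 + (p(0) - 1) r + q(0) = 0, i.e. r^2 - 6 r + 8 = 0.
Discriminant: (-6)^2 - 4(8) = 4, so r = (6 ± 2)/2.
Solving: r_1 = 4, r_2 = 2.

indicial: r^2 - 6 r + 8 = 0; roots r_1 = 4, r_2 = 2


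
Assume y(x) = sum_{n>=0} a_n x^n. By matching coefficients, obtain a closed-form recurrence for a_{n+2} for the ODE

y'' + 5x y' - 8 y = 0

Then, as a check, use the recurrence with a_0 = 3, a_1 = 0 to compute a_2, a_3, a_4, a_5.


Substitute y = sum_n a_n x^n.
y''(x) has coefficient (n+2)(n+1) a_{n+2} at x^n;
5 x y'(x) has coefficient 5 n a_n at x^n (shift);
-8 y(x) has coefficient -8 a_n at x^n.
Matching x^n: (n+2)(n+1) a_{n+2} + (5n - 8) a_n = 0.
Thus a_{n+2} = (-5n + 8) / ((n+1)(n+2)) * a_n.

Check with a_0 = 3, a_1 = 0 (apply the recurrence for n = 0, 1, 2, 3): a_0 = 3, a_1 = 0, a_2 = 12, a_3 = 0, a_4 = -2, a_5 = 0.

a_(n+2) = (-5n + 8) / ((n+1)(n+2)) * a_n; check: a_0 = 3, a_1 = 0, a_2 = 12, a_3 = 0, a_4 = -2, a_5 = 0


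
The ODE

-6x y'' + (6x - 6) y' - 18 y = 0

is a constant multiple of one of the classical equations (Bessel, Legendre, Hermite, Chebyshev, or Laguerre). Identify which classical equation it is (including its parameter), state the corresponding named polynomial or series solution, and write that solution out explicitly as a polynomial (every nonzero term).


All three coefficients share the factor -6; dividing through by -6 gives  x y'' + (1 - x) y' + 3 y = 0.
This matches the Laguerre equation x y'' + (1 - x) y' + n y = 0 with n = 3; the polynomial solution is L_3(x).
With y = sum_k a_k x^k, matching x^k gives (k+1)k a_{k+1} + (k+1) a_{k+1} - k a_k + n a_k = 0, i.e. (k+1)^2 a_{k+1} = (k - n) a_k = (k - 3) a_k. The right side vanishes at k = 3, so the series terminates at degree 3.
Standard normalization L_n(0) = 1 gives a_0 = 1. Work upward with a_{k+1} = (k - 3) a_k / (k+1)^2:
  a_1 = (0 - 3)(1) / 1^2 = -3/1 = -3
  a_2 = (1 - 3)(-3) / 2^2 = 6/4 = 3/2
  a_3 = (2 - 3)(3/2) / 3^2 = (-3/2)/9 = -1/6
Hence L_3(x) = -x^3/6 + 3 x^2/2 - 3 x + 1.

L_3(x); series = -x^3/6 + 3 x^2/2 - 3 x + 1


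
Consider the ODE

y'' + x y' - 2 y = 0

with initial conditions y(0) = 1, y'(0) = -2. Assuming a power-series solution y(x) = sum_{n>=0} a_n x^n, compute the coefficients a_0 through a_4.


Ansatz: y(x) = sum_{n>=0} a_n x^n, so y'(x) = sum_{n>=1} n a_n x^(n-1) and y''(x) = sum_{n>=2} n(n-1) a_n x^(n-2).
Substitute into P(x) y'' + Q(x) y' + R(x) y = 0 with P(x) = 1, Q(x) = x, R(x) = -2, and match powers of x.
Initial conditions: a_0 = 1, a_1 = -2.
Setting the coefficient of each power of x to zero and solving order by order (substituting the coefficients already found):
  x^0: 2 a_2 - 2 a_0 = 0  ->  2 a_2 = 2 a_0 = 2  ->  a_2 = 1
  x^1: 6 a_3 - a_1 = 0  ->  6 a_3 = a_1 = -2  ->  a_3 = -1/3
  x^2: 12 a_4 = 0  ->  a_4 = 0
Truncated series: y(x) = 1 - 2 x + x^2 - (1/3) x^3 + O(x^5).

a_0 = 1; a_1 = -2; a_2 = 1; a_3 = -1/3; a_4 = 0


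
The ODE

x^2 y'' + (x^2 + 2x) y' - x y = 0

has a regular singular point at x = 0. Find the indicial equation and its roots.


Divide by x^2 to reach normal form y'' + P_1(x) y' + P_2(x) y = 0 with P_1(x) = 1 + 2/x and P_2(x) = -1/x.
x = 0 is a singular point because the y'-coefficient 1 + 2/x has a pole at x = 0 and the y-coefficient -1/x has a pole at x = 0.
It is a regular singular point because x P_1(x) = p(x) = x + 2 and x^2 P_2(x) = q(x) = -x are polynomials, hence analytic at x = 0.
p(0) = 2,  q(0) = 0.
Indicial equation: r(r-1) + p(0) r + q(0) = 0, i.e. r^2 + (p(0) - 1) r + q(0) = 0, i.e. r^2 + 1 r = 0.
Discriminant: (1)^2 - 4(0) = 1, so r = (-1 ± 1)/2.
Solving: r_1 = 0, r_2 = -1.

indicial: r^2 + 1 r = 0; roots r_1 = 0, r_2 = -1


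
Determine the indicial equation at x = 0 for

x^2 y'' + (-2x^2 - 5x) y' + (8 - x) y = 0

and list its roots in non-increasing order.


Divide by x^2 to reach normal form y'' + P_1(x) y' + P_2(x) y = 0 with P_1(x) = -2 - 5/x and P_2(x) = -1/x + 8/x^2.
x = 0 is a singular point because the y'-coefficient -2 - 5/x has a pole at x = 0 and the y-coefficient -1/x + 8/x^2 has a pole at x = 0.
It is a regular singular point because x P_1(x) = p(x) = -2x - 5 and x^2 P_2(x) = q(x) = 8 - x are polynomials, hence analytic at x = 0.
p(0) = -5,  q(0) = 8.
Indicial equation: r(r-1) + p(0) r + q(0) = 0, i.e. r^2 + (p(0) - 1) r + q(0) = 0, i.e. r^2 - 6 r + 8 = 0.
Discriminant: (-6)^2 - 4(8) = 4, so r = (6 ± 2)/2.
Solving: r_1 = 4, r_2 = 2.

indicial: r^2 - 6 r + 8 = 0; roots r_1 = 4, r_2 = 2


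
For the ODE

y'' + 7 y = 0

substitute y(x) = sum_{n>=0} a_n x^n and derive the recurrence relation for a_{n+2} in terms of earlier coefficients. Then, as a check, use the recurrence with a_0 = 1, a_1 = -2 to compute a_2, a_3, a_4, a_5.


Substitute y = sum_n a_n x^n into y'' + (const) y = 0.
y''(x) = sum_{n>=0} (n+2)(n+1) a_{n+2} x^n.
The ODE becomes sum_n [(n+2)(n+1) a_{n+2} + 7 a_n] x^n = 0.
Setting each coefficient to zero gives the recurrence:
  (n+2)(n+1) a_{n+2} + 7 a_n = 0,
  a_{n+2} = -7 / ((n+1)(n+2)) a_n.

Check with a_0 = 1, a_1 = -2 (apply the recurrence for n = 0, 1, 2, 3): a_0 = 1, a_1 = -2, a_2 = -7/2, a_3 = 7/3, a_4 = 49/24, a_5 = -49/60.

a_{n+2} = -7/((n+1)(n+2)) * a_n; check: a_0 = 1, a_1 = -2, a_2 = -7/2, a_3 = 7/3, a_4 = 49/24, a_5 = -49/60


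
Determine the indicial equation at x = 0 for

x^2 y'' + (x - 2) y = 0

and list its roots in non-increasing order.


Divide by x^2 to reach normal form y'' + P_1(x) y' + P_2(x) y = 0 with P_1(x) = 0 and P_2(x) = 1/x - 2/x^2.
x = 0 is a singular point because the y-coefficient 1/x - 2/x^2 has a pole at x = 0.
It is a regular singular point because x P_1(x) = p(x) = 0 and x^2 P_2(x) = q(x) = x - 2 are polynomials, hence analytic at x = 0.
p(0) = 0,  q(0) = -2.
Indicial equation: r(r-1) + p(0) r + q(0) = 0, i.e. r^2 + (p(0) - 1) r + q(0) = 0, i.e. r^2 - 1 r - 2 = 0.
Discriminant: (-1)^2 - 4(-2) = 9, so r = (1 ± 3)/2.
Solving: r_1 = 2, r_2 = -1.

indicial: r^2 - 1 r - 2 = 0; roots r_1 = 2, r_2 = -1


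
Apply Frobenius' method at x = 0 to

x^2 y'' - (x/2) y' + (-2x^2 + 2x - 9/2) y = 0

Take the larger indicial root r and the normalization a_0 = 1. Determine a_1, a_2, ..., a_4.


Write in Frobenius form y'' + (p(x)/x) y' + (q(x)/x^2) y = 0:
  p(x) = -1/2,  q(x) = -2x^2 + 2x - 9/2.
Indicial equation: r(r-1) + (-1/2) r + (-9/2) = 0 -> roots r_1 = 3, r_2 = -3/2.
Take r = r_1 = 3. Let y(x) = x^r sum_{n>=0} a_n x^n with a_0 = 1.
Substitute y = x^r sum a_n x^n and match x^{r+n}. The recurrence is
  D(n) a_n + 2 a_{n-1} - 2 a_{n-2} = 0,  where D(n) = (r+n)(r+n-1) + (-1/2)(r+n) + (-9/2).
  a_n = [-2 a_{n-1} + 2 a_{n-2}] / D(n).
Since the indicial polynomial factors as (r - r_1)(r - r_2), D(n) = (r_1 + n - r_1)(r_1 + n - r_2) = n(n + 9/2).
Evaluating step by step (a_0 = 1):
  n = 1: D(1) = 1(1 + 9/2) = 11/2; numerator = -2(1) = -2; a_1 = (-2)/(11/2) = -4/11
  n = 2: D(2) = 2(2 + 9/2) = 13; numerator = -2(-4/11) + 2(1) = 30/11; a_2 = (30/11)/(13) = 30/143
  n = 3: D(3) = 3(3 + 9/2) = 45/2; numerator = -2(30/143) + 2(-4/11) = -164/143; a_3 = (-164/143)/(45/2) = -328/6435
  n = 4: D(4) = 4(4 + 9/2) = 34; numerator = -2(-328/6435) + 2(30/143) = 3356/6435; a_4 = (3356/6435)/(34) = 1678/109395

r = 3; a_0 = 1; a_1 = -4/11; a_2 = 30/143; a_3 = -328/6435; a_4 = 1678/109395


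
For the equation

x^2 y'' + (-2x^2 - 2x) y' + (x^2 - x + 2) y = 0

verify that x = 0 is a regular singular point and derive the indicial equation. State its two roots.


Divide by x^2 to reach normal form y'' + P_1(x) y' + P_2(x) y = 0 with P_1(x) = -2 - 2/x and P_2(x) = 1 - 1/x + 2/x^2.
x = 0 is a singular point because the y'-coefficient -2 - 2/x has a pole at x = 0 and the y-coefficient 1 - 1/x + 2/x^2 has a pole at x = 0.
It is a regular singular point because x P_1(x) = p(x) = -2x - 2 and x^2 P_2(x) = q(x) = x^2 - x + 2 are polynomials, hence analytic at x = 0.
p(0) = -2,  q(0) = 2.
Indicial equation: r(r-1) + p(0) r + q(0) = 0, i.e. r^2 + (p(0) - 1) r + q(0) = 0, i.e. r^2 - 3 r + 2 = 0.
Discriminant: (-3)^2 - 4(2) = 1, so r = (3 ± 1)/2.
Solving: r_1 = 2, r_2 = 1.

indicial: r^2 - 3 r + 2 = 0; roots r_1 = 2, r_2 = 1


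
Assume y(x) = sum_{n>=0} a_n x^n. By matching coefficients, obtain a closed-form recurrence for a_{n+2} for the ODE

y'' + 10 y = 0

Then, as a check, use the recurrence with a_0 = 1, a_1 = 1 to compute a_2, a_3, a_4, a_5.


Substitute y = sum_n a_n x^n into y'' + (const) y = 0.
y''(x) = sum_{n>=0} (n+2)(n+1) a_{n+2} x^n.
The ODE becomes sum_n [(n+2)(n+1) a_{n+2} + 10 a_n] x^n = 0.
Setting each coefficient to zero gives the recurrence:
  (n+2)(n+1) a_{n+2} + 10 a_n = 0,
  a_{n+2} = -10 / ((n+1)(n+2)) a_n.

Check with a_0 = 1, a_1 = 1 (apply the recurrence for n = 0, 1, 2, 3): a_0 = 1, a_1 = 1, a_2 = -5, a_3 = -5/3, a_4 = 25/6, a_5 = 5/6.

a_{n+2} = -10/((n+1)(n+2)) * a_n; check: a_0 = 1, a_1 = 1, a_2 = -5, a_3 = -5/3, a_4 = 25/6, a_5 = 5/6


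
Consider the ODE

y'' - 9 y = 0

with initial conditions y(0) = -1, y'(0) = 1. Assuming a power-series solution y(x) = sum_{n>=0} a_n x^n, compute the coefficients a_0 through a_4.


Ansatz: y(x) = sum_{n>=0} a_n x^n, so y'(x) = sum_{n>=1} n a_n x^(n-1) and y''(x) = sum_{n>=2} n(n-1) a_n x^(n-2).
Substitute into P(x) y'' + Q(x) y' + R(x) y = 0 with P(x) = 1, Q(x) = 0, R(x) = -9, and match powers of x.
Initial conditions: a_0 = -1, a_1 = 1.
Setting the coefficient of each power of x to zero and solving order by order (substituting the coefficients already found):
  x^0: 2 a_2 - 9 a_0 = 0  ->  2 a_2 = 9 a_0 = -9  ->  a_2 = -9/2
  x^1: 6 a_3 - 9 a_1 = 0  ->  6 a_3 = 9 a_1 = 9  ->  a_3 = 3/2
  x^2: 12 a_4 - 9 a_2 = 0  ->  12 a_4 = 9 a_2 = -81/2  ->  a_4 = -27/8
Truncated series: y(x) = -1 + x - (9/2) x^2 + (3/2) x^3 - (27/8) x^4 + O(x^5).

a_0 = -1; a_1 = 1; a_2 = -9/2; a_3 = 3/2; a_4 = -27/8


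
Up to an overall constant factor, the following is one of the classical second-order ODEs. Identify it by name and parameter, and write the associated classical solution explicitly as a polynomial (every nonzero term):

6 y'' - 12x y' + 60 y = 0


All three coefficients share the factor 6; dividing through by 6 gives  y'' - 2x y' + 10 y = 0.
This matches the Hermite equation y'' - 2x y' + 2n y = 0 with 2n = 10, so n = 5; the polynomial solution is H_5(x).
With y = sum_k a_k x^k, matching x^k gives (k+2)(k+1) a_{k+2} = 2(k - n) a_k = 2(k - 5) a_k. The right side vanishes at k = 5, so the series with the parity of 5 terminates at degree 5.
Standard normalization: leading coefficient of H_n is 2^n, so a_5 = 2^5 = 32. Work downward with a_k = (k+1)(k+2) a_{k+2} / (2(k - n)):
  a_3 = (4)(5)(32) / (2(3 - 5)) = 640/(-4) = -160
  a_1 = (2)(3)(-160) / (2(1 - 5)) = -960/(-8) = 120
Hence H_5(x) = 32 x^5 - 160 x^3 + 120 x.

H_5(x); series = 32 x^5 - 160 x^3 + 120 x


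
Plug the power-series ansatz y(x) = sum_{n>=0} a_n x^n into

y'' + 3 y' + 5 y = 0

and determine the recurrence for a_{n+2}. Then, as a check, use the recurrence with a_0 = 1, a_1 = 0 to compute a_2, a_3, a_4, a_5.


Substitute y = sum_n a_n x^n.
y''(x) has coefficient (n+2)(n+1) a_{n+2} at x^n;
3 y'(x) has coefficient 3 (n+1) a_{n+1} at x^n;
5 y(x) has coefficient 5 a_n at x^n.
Matching x^n: (n+2)(n+1) a_{n+2} + 3 (n+1) a_{n+1} + 5 a_n = 0.
Thus a_{n+2} = [-3 (n+1) a_{n+1} - 5 a_n] / ((n+1)(n+2)).

Check with a_0 = 1, a_1 = 0 (apply the recurrence for n = 0, 1, 2, 3): a_0 = 1, a_1 = 0, a_2 = -5/2, a_3 = 5/2, a_4 = -5/6, a_5 = -1/8.

a_(n+2) = [-3 (n+1) a_(n+1) - 5 a_n] / ((n+1)(n+2)); check: a_0 = 1, a_1 = 0, a_2 = -5/2, a_3 = 5/2, a_4 = -5/6, a_5 = -1/8


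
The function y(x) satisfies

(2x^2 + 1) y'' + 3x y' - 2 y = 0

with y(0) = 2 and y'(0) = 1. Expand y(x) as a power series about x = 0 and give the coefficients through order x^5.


Ansatz: y(x) = sum_{n>=0} a_n x^n, so y'(x) = sum_{n>=1} n a_n x^(n-1) and y''(x) = sum_{n>=2} n(n-1) a_n x^(n-2).
Substitute into P(x) y'' + Q(x) y' + R(x) y = 0 with P(x) = 2x^2 + 1, Q(x) = 3x, R(x) = -2, and match powers of x.
Initial conditions: a_0 = 2, a_1 = 1.
Setting the coefficient of each power of x to zero and solving order by order (substituting the coefficients already found):
  x^0: 2 a_2 - 2 a_0 = 0  ->  2 a_2 = 2 a_0 = 4  ->  a_2 = 2
  x^1: 6 a_3 + a_1 = 0  ->  6 a_3 = -a_1 = -1  ->  a_3 = -1/6
  x^2: 12 a_4 + 8 a_2 = 0  ->  12 a_4 = -8 a_2 = -16  ->  a_4 = -4/3
  x^3: 20 a_5 + 19 a_3 = 0  ->  20 a_5 = -19 a_3 = 19/6  ->  a_5 = 19/120
Truncated series: y(x) = 2 + x + 2 x^2 - (1/6) x^3 - (4/3) x^4 + (19/120) x^5 + O(x^6).

a_0 = 2; a_1 = 1; a_2 = 2; a_3 = -1/6; a_4 = -4/3; a_5 = 19/120


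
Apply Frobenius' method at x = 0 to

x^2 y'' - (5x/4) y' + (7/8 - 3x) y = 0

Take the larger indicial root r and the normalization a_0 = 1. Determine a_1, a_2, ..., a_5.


Write in Frobenius form y'' + (p(x)/x) y' + (q(x)/x^2) y = 0:
  p(x) = -5/4,  q(x) = 7/8 - 3x.
Indicial equation: r(r-1) + (-5/4) r + (7/8) = 0 -> roots r_1 = 7/4, r_2 = 1/2.
Take r = r_1 = 7/4. Let y(x) = x^r sum_{n>=0} a_n x^n with a_0 = 1.
Substitute y = x^r sum a_n x^n and match x^{r+n}. The recurrence is
  D(n) a_n - 3 a_{n-1} = 0,  where D(n) = (r+n)(r+n-1) + (-5/4)(r+n) + (7/8).
  a_n = 3 / D(n) * a_{n-1}.
Since the indicial polynomial factors as (r - r_1)(r - r_2), D(n) = (r_1 + n - r_1)(r_1 + n - r_2) = n(n + 5/4).
Evaluating step by step (a_0 = 1):
  n = 1: D(1) = 1(1 + 5/4) = 9/4; numerator = 3(1) = 3; a_1 = (3)/(9/4) = 4/3
  n = 2: D(2) = 2(2 + 5/4) = 13/2; numerator = 3(4/3) = 4; a_2 = (4)/(13/2) = 8/13
  n = 3: D(3) = 3(3 + 5/4) = 51/4; numerator = 3(8/13) = 24/13; a_3 = (24/13)/(51/4) = 32/221
  n = 4: D(4) = 4(4 + 5/4) = 21; numerator = 3(32/221) = 96/221; a_4 = (96/221)/(21) = 32/1547
  n = 5: D(5) = 5(5 + 5/4) = 125/4; numerator = 3(32/1547) = 96/1547; a_5 = (96/1547)/(125/4) = 384/193375

r = 7/4; a_0 = 1; a_1 = 4/3; a_2 = 8/13; a_3 = 32/221; a_4 = 32/1547; a_5 = 384/193375


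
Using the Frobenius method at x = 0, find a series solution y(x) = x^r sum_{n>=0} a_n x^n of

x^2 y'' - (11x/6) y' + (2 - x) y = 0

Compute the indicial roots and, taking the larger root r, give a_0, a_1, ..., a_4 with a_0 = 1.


Write in Frobenius form y'' + (p(x)/x) y' + (q(x)/x^2) y = 0:
  p(x) = -11/6,  q(x) = 2 - x.
Indicial equation: r(r-1) + (-11/6) r + (2) = 0 -> roots r_1 = 3/2, r_2 = 4/3.
Take r = r_1 = 3/2. Let y(x) = x^r sum_{n>=0} a_n x^n with a_0 = 1.
Substitute y = x^r sum a_n x^n and match x^{r+n}. The recurrence is
  D(n) a_n - 1 a_{n-1} = 0,  where D(n) = (r+n)(r+n-1) + (-11/6)(r+n) + (2).
  a_n = 1 / D(n) * a_{n-1}.
Since the indicial polynomial factors as (r - r_1)(r - r_2), D(n) = (r_1 + n - r_1)(r_1 + n - r_2) = n(n + 1/6).
Evaluating step by step (a_0 = 1):
  n = 1: D(1) = 1(1 + 1/6) = 7/6; numerator = 1(1) = 1; a_1 = (1)/(7/6) = 6/7
  n = 2: D(2) = 2(2 + 1/6) = 13/3; numerator = 1(6/7) = 6/7; a_2 = (6/7)/(13/3) = 18/91
  n = 3: D(3) = 3(3 + 1/6) = 19/2; numerator = 1(18/91) = 18/91; a_3 = (18/91)/(19/2) = 36/1729
  n = 4: D(4) = 4(4 + 1/6) = 50/3; numerator = 1(36/1729) = 36/1729; a_4 = (36/1729)/(50/3) = 54/43225

r = 3/2; a_0 = 1; a_1 = 6/7; a_2 = 18/91; a_3 = 36/1729; a_4 = 54/43225


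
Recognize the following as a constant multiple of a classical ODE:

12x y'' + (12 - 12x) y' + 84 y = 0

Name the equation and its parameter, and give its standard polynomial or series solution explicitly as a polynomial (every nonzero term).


All three coefficients share the factor 12; dividing through by 12 gives  x y'' + (1 - x) y' + 7 y = 0.
This matches the Laguerre equation x y'' + (1 - x) y' + n y = 0 with n = 7; the polynomial solution is L_7(x).
With y = sum_k a_k x^k, matching x^k gives (k+1)k a_{k+1} + (k+1) a_{k+1} - k a_k + n a_k = 0, i.e. (k+1)^2 a_{k+1} = (k - n) a_k = (k - 7) a_k. The right side vanishes at k = 7, so the series terminates at degree 7.
Standard normalization L_n(0) = 1 gives a_0 = 1. Work upward with a_{k+1} = (k - 7) a_k / (k+1)^2:
  a_1 = (0 - 7)(1) / 1^2 = -7/1 = -7
  a_2 = (1 - 7)(-7) / 2^2 = 42/4 = 21/2
  a_3 = (2 - 7)(21/2) / 3^2 = (-105/2)/9 = -35/6
  a_4 = (3 - 7)(-35/6) / 4^2 = (70/3)/16 = 35/24
  a_5 = (4 - 7)(35/24) / 5^2 = (-35/8)/25 = -7/40
  a_6 = (5 - 7)(-7/40) / 6^2 = (7/20)/36 = 7/720
  a_7 = (6 - 7)(7/720) / 7^2 = (-7/720)/49 = -1/5040
Hence L_7(x) = -x^7/5040 + 7 x^6/720 - 7 x^5/40 + 35 x^4/24 - 35 x^3/6 + 21 x^2/2 - 7 x + 1.

L_7(x); series = -x^7/5040 + 7 x^6/720 - 7 x^5/40 + 35 x^4/24 - 35 x^3/6 + 21 x^2/2 - 7 x + 1


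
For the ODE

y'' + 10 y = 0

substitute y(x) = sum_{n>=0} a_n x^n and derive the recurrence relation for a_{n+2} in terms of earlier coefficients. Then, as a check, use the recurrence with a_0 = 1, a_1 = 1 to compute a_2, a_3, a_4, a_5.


Substitute y = sum_n a_n x^n into y'' + (const) y = 0.
y''(x) = sum_{n>=0} (n+2)(n+1) a_{n+2} x^n.
The ODE becomes sum_n [(n+2)(n+1) a_{n+2} + 10 a_n] x^n = 0.
Setting each coefficient to zero gives the recurrence:
  (n+2)(n+1) a_{n+2} + 10 a_n = 0,
  a_{n+2} = -10 / ((n+1)(n+2)) a_n.

Check with a_0 = 1, a_1 = 1 (apply the recurrence for n = 0, 1, 2, 3): a_0 = 1, a_1 = 1, a_2 = -5, a_3 = -5/3, a_4 = 25/6, a_5 = 5/6.

a_{n+2} = -10/((n+1)(n+2)) * a_n; check: a_0 = 1, a_1 = 1, a_2 = -5, a_3 = -5/3, a_4 = 25/6, a_5 = 5/6


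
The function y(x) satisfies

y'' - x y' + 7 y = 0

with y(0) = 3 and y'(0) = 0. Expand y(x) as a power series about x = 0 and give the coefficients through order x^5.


Ansatz: y(x) = sum_{n>=0} a_n x^n, so y'(x) = sum_{n>=1} n a_n x^(n-1) and y''(x) = sum_{n>=2} n(n-1) a_n x^(n-2).
Substitute into P(x) y'' + Q(x) y' + R(x) y = 0 with P(x) = 1, Q(x) = -x, R(x) = 7, and match powers of x.
Initial conditions: a_0 = 3, a_1 = 0.
Setting the coefficient of each power of x to zero and solving order by order (substituting the coefficients already found):
  x^0: 2 a_2 + 7 a_0 = 0  ->  2 a_2 = -7 a_0 = -21  ->  a_2 = -21/2
  x^1: 6 a_3 + 6 a_1 = 0  ->  6 a_3 = -6 a_1 = 0  ->  a_3 = 0
  x^2: 12 a_4 + 5 a_2 = 0  ->  12 a_4 = -5 a_2 = 105/2  ->  a_4 = 35/8
  x^3: 20 a_5 + 4 a_3 = 0  ->  20 a_5 = -4 a_3 = 0  ->  a_5 = 0
Truncated series: y(x) = 3 - (21/2) x^2 + (35/8) x^4 + O(x^6).

a_0 = 3; a_1 = 0; a_2 = -21/2; a_3 = 0; a_4 = 35/8; a_5 = 0


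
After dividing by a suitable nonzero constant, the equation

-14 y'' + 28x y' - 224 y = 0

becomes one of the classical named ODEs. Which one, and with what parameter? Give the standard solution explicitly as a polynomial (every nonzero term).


All three coefficients share the factor -14; dividing through by -14 gives  y'' - 2x y' + 16 y = 0.
This matches the Hermite equation y'' - 2x y' + 2n y = 0 with 2n = 16, so n = 8; the polynomial solution is H_8(x).
With y = sum_k a_k x^k, matching x^k gives (k+2)(k+1) a_{k+2} = 2(k - n) a_k = 2(k - 8) a_k. The right side vanishes at k = 8, so the series with the parity of 8 terminates at degree 8.
Standard normalization: leading coefficient of H_n is 2^n, so a_8 = 2^8 = 256. Work downward with a_k = (k+1)(k+2) a_{k+2} / (2(k - n)):
  a_6 = (7)(8)(256) / (2(6 - 8)) = 14336/(-4) = -3584
  a_4 = (5)(6)(-3584) / (2(4 - 8)) = -107520/(-8) = 13440
  a_2 = (3)(4)(13440) / (2(2 - 8)) = 161280/(-12) = -13440
  a_0 = (1)(2)(-13440) / (2(0 - 8)) = -26880/(-16) = 1680
Hence H_8(x) = 256 x^8 - 3584 x^6 + 13440 x^4 - 13440 x^2 + 1680.

H_8(x); series = 256 x^8 - 3584 x^6 + 13440 x^4 - 13440 x^2 + 1680
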